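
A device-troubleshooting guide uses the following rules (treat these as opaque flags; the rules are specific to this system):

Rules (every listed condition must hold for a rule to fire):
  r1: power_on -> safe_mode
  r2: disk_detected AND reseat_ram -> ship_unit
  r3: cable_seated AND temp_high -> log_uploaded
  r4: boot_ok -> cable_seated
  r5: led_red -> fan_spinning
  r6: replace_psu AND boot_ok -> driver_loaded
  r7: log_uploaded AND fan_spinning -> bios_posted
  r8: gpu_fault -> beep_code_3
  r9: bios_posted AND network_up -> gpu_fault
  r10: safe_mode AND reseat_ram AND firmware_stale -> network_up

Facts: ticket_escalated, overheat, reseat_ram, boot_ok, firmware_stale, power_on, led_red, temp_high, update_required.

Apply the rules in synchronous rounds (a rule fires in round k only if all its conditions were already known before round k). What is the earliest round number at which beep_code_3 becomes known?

5

Round 1: r1 [power_on -> safe_mode]; r4 [boot_ok -> cable_seated]; r5 [led_red -> fan_spinning]. New: safe_mode, cable_seated, fan_spinning.
Round 2: r3 [cable_seated AND temp_high -> log_uploaded]; r10 [safe_mode AND reseat_ram AND firmware_stale -> network_up]. New: log_uploaded, network_up.
Round 3: r7 [log_uploaded AND fan_spinning -> bios_posted]. New: bios_posted.
Round 4: r9 [bios_posted AND network_up -> gpu_fault]. New: gpu_fault.
Round 5: r8 [gpu_fault -> beep_code_3]. New: beep_code_3.
beep_code_3 first appears in round 5.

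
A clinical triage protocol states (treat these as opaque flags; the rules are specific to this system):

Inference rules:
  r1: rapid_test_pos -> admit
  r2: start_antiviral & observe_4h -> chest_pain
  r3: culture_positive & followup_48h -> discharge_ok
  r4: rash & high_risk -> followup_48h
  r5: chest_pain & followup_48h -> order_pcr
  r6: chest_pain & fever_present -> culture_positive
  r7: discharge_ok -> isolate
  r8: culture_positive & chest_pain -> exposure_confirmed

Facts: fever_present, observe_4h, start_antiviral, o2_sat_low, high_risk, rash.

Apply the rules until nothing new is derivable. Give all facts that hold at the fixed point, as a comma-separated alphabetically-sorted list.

Round 1: r2 [start_antiviral & observe_4h -> chest_pain]; r4 [rash & high_risk -> followup_48h]. Adds chest_pain, followup_48h.
Round 2: r5 [chest_pain & followup_48h -> order_pcr]; r6 [chest_pain & fever_present -> culture_positive]. Adds order_pcr, culture_positive.
Round 3: r3 [culture_positive & followup_48h -> discharge_ok]; r8 [culture_positive & chest_pain -> exposure_confirmed]. Adds discharge_ok, exposure_confirmed.
Round 4: r7 [discharge_ok -> isolate]. Adds isolate.

chest_pain, culture_positive, discharge_ok, exposure_confirmed, fever_present, followup_48h, high_risk, isolate, o2_sat_low, observe_4h, order_pcr, rash, start_antiviral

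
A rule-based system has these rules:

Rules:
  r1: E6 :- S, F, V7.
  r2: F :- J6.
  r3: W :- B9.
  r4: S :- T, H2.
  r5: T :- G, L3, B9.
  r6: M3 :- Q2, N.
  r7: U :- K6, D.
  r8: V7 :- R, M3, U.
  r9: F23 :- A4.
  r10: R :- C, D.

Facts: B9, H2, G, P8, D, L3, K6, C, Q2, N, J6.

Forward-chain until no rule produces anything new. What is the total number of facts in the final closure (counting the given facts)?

Round 1 — r2, r3, r5, r6, r7, r10, derive F, W, T, M3, U, R.
Round 2 — r4, r8, derive S, V7.
Round 3 — r1, derive E6.
Closure: {B9, C, D, E6, F, G, H2, J6, K6, L3, M3, N, P8, Q2, R, S, T, U, V7, W} — 20 facts.

20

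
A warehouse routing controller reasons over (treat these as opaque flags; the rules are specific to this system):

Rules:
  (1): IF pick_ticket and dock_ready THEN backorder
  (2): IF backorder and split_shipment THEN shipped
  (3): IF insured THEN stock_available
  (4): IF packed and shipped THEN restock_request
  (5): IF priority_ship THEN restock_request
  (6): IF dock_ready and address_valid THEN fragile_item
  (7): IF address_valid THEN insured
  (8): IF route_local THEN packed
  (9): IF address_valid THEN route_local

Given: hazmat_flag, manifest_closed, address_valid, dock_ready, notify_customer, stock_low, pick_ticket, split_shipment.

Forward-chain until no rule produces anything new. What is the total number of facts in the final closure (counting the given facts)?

[1] (1) [IF pick_ticket and dock_ready THEN backorder]; (6) [IF dock_ready and address_valid THEN fragile_item]; (7) [IF address_valid THEN insured]; (9) [IF address_valid THEN route_local]. ⇒ new: backorder, fragile_item, insured, route_local.
[2] (2) [IF backorder and split_shipment THEN shipped]; (3) [IF insured THEN stock_available]; (8) [IF route_local THEN packed]. ⇒ new: shipped, stock_available, packed.
[3] (4) [IF packed and shipped THEN restock_request]. ⇒ new: restock_request.
Closure: {address_valid, backorder, dock_ready, fragile_item, hazmat_flag, insured, manifest_closed, notify_customer, packed, pick_ticket, restock_request, route_local, shipped, split_shipment, stock_available, stock_low} — 16 facts.

16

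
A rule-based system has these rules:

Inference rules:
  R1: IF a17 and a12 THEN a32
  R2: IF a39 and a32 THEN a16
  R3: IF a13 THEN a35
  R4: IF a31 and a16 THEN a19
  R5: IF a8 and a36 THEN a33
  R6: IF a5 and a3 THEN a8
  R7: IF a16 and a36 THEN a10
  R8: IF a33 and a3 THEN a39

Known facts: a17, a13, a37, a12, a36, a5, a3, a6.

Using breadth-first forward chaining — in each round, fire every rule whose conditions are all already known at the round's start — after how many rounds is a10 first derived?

5

Round 1 — R1, R3, R6, derive a32, a35, a8.
Round 2 — R5, derive a33.
Round 3 — R8, derive a39.
Round 4 — R2, derive a16.
Round 5 — R7, derive a10.
a10 first appears in round 5.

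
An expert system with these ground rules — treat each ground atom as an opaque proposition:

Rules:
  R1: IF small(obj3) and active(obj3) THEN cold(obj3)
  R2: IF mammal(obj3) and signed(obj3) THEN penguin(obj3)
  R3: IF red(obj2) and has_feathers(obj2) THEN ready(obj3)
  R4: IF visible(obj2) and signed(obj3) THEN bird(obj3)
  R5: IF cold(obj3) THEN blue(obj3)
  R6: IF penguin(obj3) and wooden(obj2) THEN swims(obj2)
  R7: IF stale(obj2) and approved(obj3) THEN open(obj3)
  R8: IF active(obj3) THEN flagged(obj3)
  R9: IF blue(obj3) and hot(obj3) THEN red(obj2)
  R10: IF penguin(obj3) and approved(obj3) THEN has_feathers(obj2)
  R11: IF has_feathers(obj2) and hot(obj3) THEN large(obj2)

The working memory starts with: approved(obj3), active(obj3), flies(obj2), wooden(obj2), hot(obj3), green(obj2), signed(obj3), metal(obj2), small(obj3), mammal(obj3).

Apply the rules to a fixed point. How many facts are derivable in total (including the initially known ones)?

19

Round 1 — R1, R2, R8, derive cold(obj3), penguin(obj3), flagged(obj3).
Round 2 — R5, R6, R10, derive blue(obj3), swims(obj2), has_feathers(obj2).
Round 3 — R9, R11, derive red(obj2), large(obj2).
Round 4 — R3, derive ready(obj3).
Closure: {active(obj3), approved(obj3), blue(obj3), cold(obj3), flagged(obj3), flies(obj2), green(obj2), has_feathers(obj2), hot(obj3), large(obj2), mammal(obj3), metal(obj2), penguin(obj3), ready(obj3), red(obj2), signed(obj3), small(obj3), swims(obj2), wooden(obj2)} — 19 facts.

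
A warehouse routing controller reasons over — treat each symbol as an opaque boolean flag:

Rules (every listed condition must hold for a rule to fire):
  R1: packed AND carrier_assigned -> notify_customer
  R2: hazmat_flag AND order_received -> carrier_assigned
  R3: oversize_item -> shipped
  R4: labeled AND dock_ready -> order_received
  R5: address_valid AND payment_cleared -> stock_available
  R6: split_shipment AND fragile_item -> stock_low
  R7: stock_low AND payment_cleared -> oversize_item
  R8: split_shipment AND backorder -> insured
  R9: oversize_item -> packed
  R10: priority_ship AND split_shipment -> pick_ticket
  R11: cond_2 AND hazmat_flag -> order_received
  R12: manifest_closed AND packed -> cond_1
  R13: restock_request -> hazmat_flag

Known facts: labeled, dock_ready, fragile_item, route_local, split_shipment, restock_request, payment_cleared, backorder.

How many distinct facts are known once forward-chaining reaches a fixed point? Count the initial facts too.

17

Round 1: R4 [labeled AND dock_ready -> order_received]; R6 [split_shipment AND fragile_item -> stock_low]; R8 [split_shipment AND backorder -> insured]; R13 [restock_request -> hazmat_flag]. New: order_received, stock_low, insured, hazmat_flag.
Round 2: R2 [hazmat_flag AND order_received -> carrier_assigned]; R7 [stock_low AND payment_cleared -> oversize_item]. New: carrier_assigned, oversize_item.
Round 3: R3 [oversize_item -> shipped]; R9 [oversize_item -> packed]. New: shipped, packed.
Round 4: R1 [packed AND carrier_assigned -> notify_customer]. New: notify_customer.
Closure: {backorder, carrier_assigned, dock_ready, fragile_item, hazmat_flag, insured, labeled, notify_customer, order_received, oversize_item, packed, payment_cleared, restock_request, route_local, shipped, split_shipment, stock_low} — 17 facts.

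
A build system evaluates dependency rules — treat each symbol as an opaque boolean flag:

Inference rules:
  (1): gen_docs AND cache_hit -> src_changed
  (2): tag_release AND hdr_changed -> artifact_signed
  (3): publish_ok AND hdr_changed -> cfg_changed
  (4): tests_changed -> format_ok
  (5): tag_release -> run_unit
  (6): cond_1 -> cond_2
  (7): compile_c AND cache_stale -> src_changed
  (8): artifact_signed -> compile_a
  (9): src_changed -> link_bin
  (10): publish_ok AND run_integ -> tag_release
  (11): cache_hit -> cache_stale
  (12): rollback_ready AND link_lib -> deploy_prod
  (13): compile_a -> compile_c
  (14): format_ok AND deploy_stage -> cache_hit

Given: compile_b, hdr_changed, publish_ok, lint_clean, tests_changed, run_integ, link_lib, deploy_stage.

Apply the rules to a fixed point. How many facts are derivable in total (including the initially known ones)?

19

Round 1 — (3), (4), (10), derive cfg_changed, format_ok, tag_release.
Round 2 — (2), (5), (14), derive artifact_signed, run_unit, cache_hit.
Round 3 — (8), (11), derive compile_a, cache_stale.
Round 4 — (13), derive compile_c.
Round 5 — (7), derive src_changed.
Round 6 — (9), derive link_bin.
Closure: {artifact_signed, cache_hit, cache_stale, cfg_changed, compile_a, compile_b, compile_c, deploy_stage, format_ok, hdr_changed, link_bin, link_lib, lint_clean, publish_ok, run_integ, run_unit, src_changed, tag_release, tests_changed} — 19 facts.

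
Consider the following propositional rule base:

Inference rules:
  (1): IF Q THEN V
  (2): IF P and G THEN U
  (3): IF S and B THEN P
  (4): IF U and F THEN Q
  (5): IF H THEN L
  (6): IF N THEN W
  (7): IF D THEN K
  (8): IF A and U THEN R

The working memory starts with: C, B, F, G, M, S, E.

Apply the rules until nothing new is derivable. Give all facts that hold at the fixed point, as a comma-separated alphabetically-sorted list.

Round 1: (3) [IF S and B THEN P]. New: P.
Round 2: (2) [IF P and G THEN U]. New: U.
Round 3: (4) [IF U and F THEN Q]. New: Q.
Round 4: (1) [IF Q THEN V]. New: V.

B, C, E, F, G, M, P, Q, S, U, V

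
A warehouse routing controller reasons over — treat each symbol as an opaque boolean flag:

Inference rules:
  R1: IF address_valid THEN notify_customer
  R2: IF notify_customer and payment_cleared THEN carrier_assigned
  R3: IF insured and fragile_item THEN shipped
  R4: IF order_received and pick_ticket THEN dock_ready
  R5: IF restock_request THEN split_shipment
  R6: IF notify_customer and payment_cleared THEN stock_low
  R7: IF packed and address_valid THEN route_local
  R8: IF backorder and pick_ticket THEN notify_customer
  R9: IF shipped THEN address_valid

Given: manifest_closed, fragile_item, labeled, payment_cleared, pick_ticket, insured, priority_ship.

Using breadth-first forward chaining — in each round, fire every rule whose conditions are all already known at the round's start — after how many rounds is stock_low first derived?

Round 1: R3 [IF insured and fragile_item THEN shipped]. Adds shipped.
Round 2: R9 [IF shipped THEN address_valid]. Adds address_valid.
Round 3: R1 [IF address_valid THEN notify_customer]. Adds notify_customer.
Round 4: R2 [IF notify_customer and payment_cleared THEN carrier_assigned]; R6 [IF notify_customer and payment_cleared THEN stock_low]. Adds carrier_assigned, stock_low.
stock_low first appears in round 4.

4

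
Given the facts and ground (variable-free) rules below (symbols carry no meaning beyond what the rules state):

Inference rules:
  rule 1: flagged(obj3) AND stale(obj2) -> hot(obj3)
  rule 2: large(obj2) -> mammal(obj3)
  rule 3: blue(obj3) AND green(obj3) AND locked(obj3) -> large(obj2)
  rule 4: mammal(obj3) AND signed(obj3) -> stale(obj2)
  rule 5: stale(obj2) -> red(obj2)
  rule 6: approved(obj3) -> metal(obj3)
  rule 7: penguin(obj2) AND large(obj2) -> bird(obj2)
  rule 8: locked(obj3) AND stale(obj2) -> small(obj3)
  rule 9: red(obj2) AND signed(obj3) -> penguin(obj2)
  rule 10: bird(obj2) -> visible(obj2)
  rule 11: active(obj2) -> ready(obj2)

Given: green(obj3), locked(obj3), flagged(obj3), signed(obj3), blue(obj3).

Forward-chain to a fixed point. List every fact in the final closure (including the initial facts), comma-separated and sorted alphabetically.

bird(obj2), blue(obj3), flagged(obj3), green(obj3), hot(obj3), large(obj2), locked(obj3), mammal(obj3), penguin(obj2), red(obj2), signed(obj3), small(obj3), stale(obj2), visible(obj2)

Round 1: rule 3 [blue(obj3) AND green(obj3) AND locked(obj3) -> large(obj2)]. Adds large(obj2).
Round 2: rule 2 [large(obj2) -> mammal(obj3)]. Adds mammal(obj3).
Round 3: rule 4 [mammal(obj3) AND signed(obj3) -> stale(obj2)]. Adds stale(obj2).
Round 4: rule 1 [flagged(obj3) AND stale(obj2) -> hot(obj3)]; rule 5 [stale(obj2) -> red(obj2)]; rule 8 [locked(obj3) AND stale(obj2) -> small(obj3)]. Adds hot(obj3), red(obj2), small(obj3).
Round 5: rule 9 [red(obj2) AND signed(obj3) -> penguin(obj2)]. Adds penguin(obj2).
Round 6: rule 7 [penguin(obj2) AND large(obj2) -> bird(obj2)]. Adds bird(obj2).
Round 7: rule 10 [bird(obj2) -> visible(obj2)]. Adds visible(obj2).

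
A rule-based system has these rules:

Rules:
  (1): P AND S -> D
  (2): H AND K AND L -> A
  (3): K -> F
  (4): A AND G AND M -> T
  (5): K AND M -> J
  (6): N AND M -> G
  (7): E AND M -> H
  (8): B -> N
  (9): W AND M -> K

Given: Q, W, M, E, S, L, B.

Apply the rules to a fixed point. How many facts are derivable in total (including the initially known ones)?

Round 1: (7) [E AND M -> H]; (8) [B -> N]; (9) [W AND M -> K]. New: H, N, K.
Round 2: (2) [H AND K AND L -> A]; (3) [K -> F]; (5) [K AND M -> J]; (6) [N AND M -> G]. New: A, F, J, G.
Round 3: (4) [A AND G AND M -> T]. New: T.
Closure: {A, B, E, F, G, H, J, K, L, M, N, Q, S, T, W} — 15 facts.

15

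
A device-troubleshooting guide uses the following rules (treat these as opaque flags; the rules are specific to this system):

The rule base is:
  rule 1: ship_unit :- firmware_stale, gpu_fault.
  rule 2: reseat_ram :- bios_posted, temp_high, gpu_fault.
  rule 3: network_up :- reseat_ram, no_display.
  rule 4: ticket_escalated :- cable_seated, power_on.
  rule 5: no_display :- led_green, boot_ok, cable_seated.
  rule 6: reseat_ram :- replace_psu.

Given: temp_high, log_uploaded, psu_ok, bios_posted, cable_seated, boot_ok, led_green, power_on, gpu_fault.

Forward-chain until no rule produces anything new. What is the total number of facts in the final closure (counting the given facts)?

13

Round 1 fires rule 2, rule 4, rule 5, giving reseat_ram, ticket_escalated, no_display.
Round 2 fires rule 3, giving network_up.
Closure: {bios_posted, boot_ok, cable_seated, gpu_fault, led_green, log_uploaded, network_up, no_display, power_on, psu_ok, reseat_ram, temp_high, ticket_escalated} — 13 facts.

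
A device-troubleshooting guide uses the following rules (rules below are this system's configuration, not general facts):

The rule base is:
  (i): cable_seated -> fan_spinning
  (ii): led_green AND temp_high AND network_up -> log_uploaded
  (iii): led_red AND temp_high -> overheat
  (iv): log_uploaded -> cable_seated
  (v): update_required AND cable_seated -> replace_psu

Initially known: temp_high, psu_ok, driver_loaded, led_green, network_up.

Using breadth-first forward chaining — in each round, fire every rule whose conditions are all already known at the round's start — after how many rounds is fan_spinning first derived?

3

[1] (ii) [led_green AND temp_high AND network_up -> log_uploaded]. ⇒ new: log_uploaded.
[2] (iv) [log_uploaded -> cable_seated]. ⇒ new: cable_seated.
[3] (i) [cable_seated -> fan_spinning]. ⇒ new: fan_spinning.
fan_spinning first appears in round 3.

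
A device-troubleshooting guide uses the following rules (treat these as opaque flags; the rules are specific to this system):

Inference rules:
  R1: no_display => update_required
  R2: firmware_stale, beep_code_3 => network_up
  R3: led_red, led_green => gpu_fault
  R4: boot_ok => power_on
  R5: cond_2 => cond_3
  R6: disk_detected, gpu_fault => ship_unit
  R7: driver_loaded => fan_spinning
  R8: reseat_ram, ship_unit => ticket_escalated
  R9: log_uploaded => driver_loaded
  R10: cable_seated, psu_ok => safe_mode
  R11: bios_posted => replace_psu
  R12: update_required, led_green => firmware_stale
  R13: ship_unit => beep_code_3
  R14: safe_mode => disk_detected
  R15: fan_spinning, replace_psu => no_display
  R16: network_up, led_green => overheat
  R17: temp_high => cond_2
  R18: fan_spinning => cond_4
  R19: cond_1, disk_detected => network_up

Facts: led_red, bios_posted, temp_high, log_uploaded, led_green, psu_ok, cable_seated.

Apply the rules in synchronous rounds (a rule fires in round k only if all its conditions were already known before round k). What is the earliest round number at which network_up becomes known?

6

Round 1: R3 [led_red, led_green => gpu_fault]; R9 [log_uploaded => driver_loaded]; R10 [cable_seated, psu_ok => safe_mode]; R11 [bios_posted => replace_psu]; R17 [temp_high => cond_2]. Adds gpu_fault, driver_loaded, safe_mode, replace_psu, cond_2.
Round 2: R5 [cond_2 => cond_3]; R7 [driver_loaded => fan_spinning]; R14 [safe_mode => disk_detected]. Adds cond_3, fan_spinning, disk_detected.
Round 3: R6 [disk_detected, gpu_fault => ship_unit]; R15 [fan_spinning, replace_psu => no_display]; R18 [fan_spinning => cond_4]. Adds ship_unit, no_display, cond_4.
Round 4: R1 [no_display => update_required]; R13 [ship_unit => beep_code_3]. Adds update_required, beep_code_3.
Round 5: R12 [update_required, led_green => firmware_stale]. Adds firmware_stale.
Round 6: R2 [firmware_stale, beep_code_3 => network_up]. Adds network_up.
network_up first appears in round 6.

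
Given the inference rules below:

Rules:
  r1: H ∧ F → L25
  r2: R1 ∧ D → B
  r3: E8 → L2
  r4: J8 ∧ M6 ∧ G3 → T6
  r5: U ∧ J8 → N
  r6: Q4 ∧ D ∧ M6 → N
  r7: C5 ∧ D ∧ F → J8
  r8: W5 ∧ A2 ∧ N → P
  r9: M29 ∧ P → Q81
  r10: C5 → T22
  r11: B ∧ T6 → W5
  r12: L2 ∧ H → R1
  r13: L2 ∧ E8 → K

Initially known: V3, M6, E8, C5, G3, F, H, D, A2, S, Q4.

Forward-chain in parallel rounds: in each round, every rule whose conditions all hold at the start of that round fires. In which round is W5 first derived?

4

Round 1 fires r1, r3, r6, r7, r10, giving L25, L2, N, J8, T22.
Round 2 fires r4, r12, r13, giving T6, R1, K.
Round 3 fires r2, giving B.
Round 4 fires r11, giving W5.
W5 first appears in round 4.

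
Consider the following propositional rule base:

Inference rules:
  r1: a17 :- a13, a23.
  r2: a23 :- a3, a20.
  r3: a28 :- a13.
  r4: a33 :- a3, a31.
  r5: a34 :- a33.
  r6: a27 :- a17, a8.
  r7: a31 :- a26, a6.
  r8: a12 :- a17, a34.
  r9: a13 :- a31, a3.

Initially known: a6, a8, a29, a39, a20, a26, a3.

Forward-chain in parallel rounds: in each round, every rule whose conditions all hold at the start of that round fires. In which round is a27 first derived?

4

Round 1 — r2, r7, derive a23, a31.
Round 2 — r4, r9, derive a33, a13.
Round 3 — r1, r3, r5, derive a17, a28, a34.
Round 4 — r6, r8, derive a27, a12.
a27 first appears in round 4.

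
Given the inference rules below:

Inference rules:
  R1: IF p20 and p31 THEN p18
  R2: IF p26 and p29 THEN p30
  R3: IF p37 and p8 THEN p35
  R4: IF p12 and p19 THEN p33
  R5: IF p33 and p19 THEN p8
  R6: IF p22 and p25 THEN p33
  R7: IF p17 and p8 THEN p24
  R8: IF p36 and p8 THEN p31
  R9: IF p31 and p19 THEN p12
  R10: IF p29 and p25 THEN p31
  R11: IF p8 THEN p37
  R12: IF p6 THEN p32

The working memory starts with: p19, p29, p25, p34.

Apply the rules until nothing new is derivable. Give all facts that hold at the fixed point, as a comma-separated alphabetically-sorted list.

Round 1: R10 [IF p29 and p25 THEN p31]. New: p31.
Round 2: R9 [IF p31 and p19 THEN p12]. New: p12.
Round 3: R4 [IF p12 and p19 THEN p33]. New: p33.
Round 4: R5 [IF p33 and p19 THEN p8]. New: p8.
Round 5: R11 [IF p8 THEN p37]. New: p37.
Round 6: R3 [IF p37 and p8 THEN p35]. New: p35.

p12, p19, p25, p29, p31, p33, p34, p35, p37, p8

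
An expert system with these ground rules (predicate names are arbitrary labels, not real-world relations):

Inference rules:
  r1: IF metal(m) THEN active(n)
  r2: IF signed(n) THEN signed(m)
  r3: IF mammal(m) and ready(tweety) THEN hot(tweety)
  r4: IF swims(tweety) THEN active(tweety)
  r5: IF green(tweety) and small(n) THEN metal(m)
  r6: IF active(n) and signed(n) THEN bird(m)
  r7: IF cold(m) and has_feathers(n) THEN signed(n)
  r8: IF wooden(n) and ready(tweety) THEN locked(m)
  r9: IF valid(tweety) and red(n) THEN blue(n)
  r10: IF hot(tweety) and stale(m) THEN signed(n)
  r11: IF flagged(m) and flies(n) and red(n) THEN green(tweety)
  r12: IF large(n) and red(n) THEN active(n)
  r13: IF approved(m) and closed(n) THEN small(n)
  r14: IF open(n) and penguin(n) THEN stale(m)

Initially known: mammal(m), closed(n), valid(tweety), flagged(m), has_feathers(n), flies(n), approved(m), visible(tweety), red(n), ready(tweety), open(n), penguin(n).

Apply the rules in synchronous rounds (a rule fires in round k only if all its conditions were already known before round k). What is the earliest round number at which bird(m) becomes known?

[1] r3 [IF mammal(m) and ready(tweety) THEN hot(tweety)]; r9 [IF valid(tweety) and red(n) THEN blue(n)]; r11 [IF flagged(m) and flies(n) and red(n) THEN green(tweety)]; r13 [IF approved(m) and closed(n) THEN small(n)]; r14 [IF open(n) and penguin(n) THEN stale(m)]. ⇒ new: hot(tweety), blue(n), green(tweety), small(n), stale(m).
[2] r5 [IF green(tweety) and small(n) THEN metal(m)]; r10 [IF hot(tweety) and stale(m) THEN signed(n)]. ⇒ new: metal(m), signed(n).
[3] r1 [IF metal(m) THEN active(n)]; r2 [IF signed(n) THEN signed(m)]. ⇒ new: active(n), signed(m).
[4] r6 [IF active(n) and signed(n) THEN bird(m)]. ⇒ new: bird(m).
bird(m) first appears in round 4.

4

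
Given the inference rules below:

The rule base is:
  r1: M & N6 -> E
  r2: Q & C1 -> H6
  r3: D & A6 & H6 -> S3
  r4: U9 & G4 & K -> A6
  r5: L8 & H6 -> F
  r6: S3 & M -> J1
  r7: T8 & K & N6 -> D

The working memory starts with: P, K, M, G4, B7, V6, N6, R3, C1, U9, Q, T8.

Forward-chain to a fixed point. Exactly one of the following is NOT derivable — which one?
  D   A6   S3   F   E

Round 1: r1 [M & N6 -> E]; r2 [Q & C1 -> H6]; r4 [U9 & G4 & K -> A6]; r7 [T8 & K & N6 -> D]. New: E, H6, A6, D.
Round 2: r3 [D & A6 & H6 -> S3]. New: S3.
Round 3: r6 [S3 & M -> J1]. New: J1.
Derived: E (round 1), D (round 1), A6 (round 1), S3 (round 2). F never appears in any round.

F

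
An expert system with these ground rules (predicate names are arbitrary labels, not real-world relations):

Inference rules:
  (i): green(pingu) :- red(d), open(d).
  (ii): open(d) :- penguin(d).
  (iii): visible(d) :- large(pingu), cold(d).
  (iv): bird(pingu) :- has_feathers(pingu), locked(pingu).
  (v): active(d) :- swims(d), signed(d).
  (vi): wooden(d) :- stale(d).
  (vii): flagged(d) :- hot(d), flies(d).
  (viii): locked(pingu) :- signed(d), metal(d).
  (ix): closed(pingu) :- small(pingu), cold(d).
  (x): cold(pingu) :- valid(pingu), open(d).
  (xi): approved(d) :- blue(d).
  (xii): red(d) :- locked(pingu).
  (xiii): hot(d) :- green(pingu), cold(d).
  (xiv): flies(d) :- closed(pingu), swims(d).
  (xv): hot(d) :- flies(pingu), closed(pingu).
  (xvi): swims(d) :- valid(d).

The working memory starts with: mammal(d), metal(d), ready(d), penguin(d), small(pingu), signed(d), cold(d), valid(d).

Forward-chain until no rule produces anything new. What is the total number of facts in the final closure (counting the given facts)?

[1] (ii) [open(d) :- penguin(d).]; (viii) [locked(pingu) :- signed(d), metal(d).]; (ix) [closed(pingu) :- small(pingu), cold(d).]; (xvi) [swims(d) :- valid(d).]. ⇒ new: open(d), locked(pingu), closed(pingu), swims(d).
[2] (v) [active(d) :- swims(d), signed(d).]; (xii) [red(d) :- locked(pingu).]; (xiv) [flies(d) :- closed(pingu), swims(d).]. ⇒ new: active(d), red(d), flies(d).
[3] (i) [green(pingu) :- red(d), open(d).]. ⇒ new: green(pingu).
[4] (xiii) [hot(d) :- green(pingu), cold(d).]. ⇒ new: hot(d).
[5] (vii) [flagged(d) :- hot(d), flies(d).]. ⇒ new: flagged(d).
Closure: {active(d), closed(pingu), cold(d), flagged(d), flies(d), green(pingu), hot(d), locked(pingu), mammal(d), metal(d), open(d), penguin(d), ready(d), red(d), signed(d), small(pingu), swims(d), valid(d)} — 18 facts.

18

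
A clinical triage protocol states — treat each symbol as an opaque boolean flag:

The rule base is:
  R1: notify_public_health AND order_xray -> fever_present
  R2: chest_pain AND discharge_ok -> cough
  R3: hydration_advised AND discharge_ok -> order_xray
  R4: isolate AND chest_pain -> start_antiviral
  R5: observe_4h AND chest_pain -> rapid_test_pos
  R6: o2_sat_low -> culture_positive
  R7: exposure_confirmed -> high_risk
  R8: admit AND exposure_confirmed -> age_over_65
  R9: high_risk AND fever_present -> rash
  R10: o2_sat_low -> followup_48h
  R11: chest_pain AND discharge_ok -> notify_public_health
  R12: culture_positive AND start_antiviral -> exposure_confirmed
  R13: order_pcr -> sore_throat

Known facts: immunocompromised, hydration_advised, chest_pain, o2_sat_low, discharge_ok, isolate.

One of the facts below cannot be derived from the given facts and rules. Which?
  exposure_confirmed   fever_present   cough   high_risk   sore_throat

sore_throat

Round 1 fires R2, R3, R4, R6, R10, R11, giving cough, order_xray, start_antiviral, culture_positive, followup_48h, notify_public_health.
Round 2 fires R1, R12, giving fever_present, exposure_confirmed.
Round 3 fires R7, giving high_risk.
Round 4 fires R9, giving rash.
Derived: cough (round 1), exposure_confirmed (round 2), fever_present (round 2), high_risk (round 3). sore_throat never appears in any round.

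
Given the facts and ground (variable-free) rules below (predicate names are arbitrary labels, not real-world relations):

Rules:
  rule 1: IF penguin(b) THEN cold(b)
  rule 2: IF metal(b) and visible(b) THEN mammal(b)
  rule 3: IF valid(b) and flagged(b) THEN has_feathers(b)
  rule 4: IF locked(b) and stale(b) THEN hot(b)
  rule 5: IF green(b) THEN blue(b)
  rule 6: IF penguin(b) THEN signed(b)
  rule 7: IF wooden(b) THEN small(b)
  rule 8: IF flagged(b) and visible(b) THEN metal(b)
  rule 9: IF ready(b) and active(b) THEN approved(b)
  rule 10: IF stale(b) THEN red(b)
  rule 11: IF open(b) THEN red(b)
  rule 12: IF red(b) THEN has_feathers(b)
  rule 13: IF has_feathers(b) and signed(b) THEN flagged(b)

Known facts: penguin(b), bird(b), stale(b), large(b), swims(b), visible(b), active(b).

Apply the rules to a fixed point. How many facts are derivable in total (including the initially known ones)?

14

Round 1: rule 1 [IF penguin(b) THEN cold(b)]; rule 6 [IF penguin(b) THEN signed(b)]; rule 10 [IF stale(b) THEN red(b)]. New: cold(b), signed(b), red(b).
Round 2: rule 12 [IF red(b) THEN has_feathers(b)]. New: has_feathers(b).
Round 3: rule 13 [IF has_feathers(b) and signed(b) THEN flagged(b)]. New: flagged(b).
Round 4: rule 8 [IF flagged(b) and visible(b) THEN metal(b)]. New: metal(b).
Round 5: rule 2 [IF metal(b) and visible(b) THEN mammal(b)]. New: mammal(b).
Closure: {active(b), bird(b), cold(b), flagged(b), has_feathers(b), large(b), mammal(b), metal(b), penguin(b), red(b), signed(b), stale(b), swims(b), visible(b)} — 14 facts.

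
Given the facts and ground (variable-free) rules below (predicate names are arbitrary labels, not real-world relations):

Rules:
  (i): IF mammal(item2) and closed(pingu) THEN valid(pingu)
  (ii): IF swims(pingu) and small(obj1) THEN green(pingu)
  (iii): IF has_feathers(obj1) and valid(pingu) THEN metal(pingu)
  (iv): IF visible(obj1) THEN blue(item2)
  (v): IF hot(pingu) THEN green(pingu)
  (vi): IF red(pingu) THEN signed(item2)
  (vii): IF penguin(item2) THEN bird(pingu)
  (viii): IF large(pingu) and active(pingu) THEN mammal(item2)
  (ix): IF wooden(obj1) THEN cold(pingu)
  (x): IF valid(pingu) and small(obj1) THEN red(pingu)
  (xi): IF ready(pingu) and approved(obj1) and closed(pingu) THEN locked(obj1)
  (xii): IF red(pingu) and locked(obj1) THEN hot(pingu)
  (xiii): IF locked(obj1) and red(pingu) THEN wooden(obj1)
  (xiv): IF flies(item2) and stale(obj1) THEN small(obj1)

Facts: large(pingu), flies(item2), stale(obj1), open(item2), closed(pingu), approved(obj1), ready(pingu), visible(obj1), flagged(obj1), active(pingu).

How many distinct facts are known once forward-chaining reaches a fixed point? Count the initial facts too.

21

Round 1 fires (iv), (viii), (xi), (xiv), giving blue(item2), mammal(item2), locked(obj1), small(obj1).
Round 2 fires (i), giving valid(pingu).
Round 3 fires (x), giving red(pingu).
Round 4 fires (vi), (xii), (xiii), giving signed(item2), hot(pingu), wooden(obj1).
Round 5 fires (v), (ix), giving green(pingu), cold(pingu).
Closure: {active(pingu), approved(obj1), blue(item2), closed(pingu), cold(pingu), flagged(obj1), flies(item2), green(pingu), hot(pingu), large(pingu), locked(obj1), mammal(item2), open(item2), ready(pingu), red(pingu), signed(item2), small(obj1), stale(obj1), valid(pingu), visible(obj1), wooden(obj1)} — 21 facts.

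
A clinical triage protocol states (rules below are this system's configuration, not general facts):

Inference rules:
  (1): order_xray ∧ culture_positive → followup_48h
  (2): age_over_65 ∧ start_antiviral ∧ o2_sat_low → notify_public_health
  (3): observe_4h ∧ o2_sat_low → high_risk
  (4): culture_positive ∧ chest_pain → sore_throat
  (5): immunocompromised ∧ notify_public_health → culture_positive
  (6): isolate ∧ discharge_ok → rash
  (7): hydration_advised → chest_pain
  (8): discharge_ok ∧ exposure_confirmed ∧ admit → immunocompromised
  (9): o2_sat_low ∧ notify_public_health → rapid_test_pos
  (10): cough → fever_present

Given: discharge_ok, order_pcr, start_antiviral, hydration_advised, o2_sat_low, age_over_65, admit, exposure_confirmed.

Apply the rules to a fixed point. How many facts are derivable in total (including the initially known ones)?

14

Round 1: (2) [age_over_65 ∧ start_antiviral ∧ o2_sat_low → notify_public_health]; (7) [hydration_advised → chest_pain]; (8) [discharge_ok ∧ exposure_confirmed ∧ admit → immunocompromised]. Adds notify_public_health, chest_pain, immunocompromised.
Round 2: (5) [immunocompromised ∧ notify_public_health → culture_positive]; (9) [o2_sat_low ∧ notify_public_health → rapid_test_pos]. Adds culture_positive, rapid_test_pos.
Round 3: (4) [culture_positive ∧ chest_pain → sore_throat]. Adds sore_throat.
Closure: {admit, age_over_65, chest_pain, culture_positive, discharge_ok, exposure_confirmed, hydration_advised, immunocompromised, notify_public_health, o2_sat_low, order_pcr, rapid_test_pos, sore_throat, start_antiviral} — 14 facts.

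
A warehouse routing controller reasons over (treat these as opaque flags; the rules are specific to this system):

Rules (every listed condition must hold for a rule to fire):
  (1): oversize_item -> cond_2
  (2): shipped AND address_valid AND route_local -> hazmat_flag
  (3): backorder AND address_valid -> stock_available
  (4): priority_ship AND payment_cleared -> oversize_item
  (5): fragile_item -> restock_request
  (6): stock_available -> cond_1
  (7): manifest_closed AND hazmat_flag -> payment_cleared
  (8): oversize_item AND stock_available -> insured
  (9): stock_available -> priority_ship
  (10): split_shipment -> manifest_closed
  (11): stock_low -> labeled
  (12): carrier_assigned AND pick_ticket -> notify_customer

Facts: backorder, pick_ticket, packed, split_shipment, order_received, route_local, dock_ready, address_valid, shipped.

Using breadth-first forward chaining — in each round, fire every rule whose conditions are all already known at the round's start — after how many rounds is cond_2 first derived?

4

Round 1 fires (2), (3), (10), giving hazmat_flag, stock_available, manifest_closed.
Round 2 fires (6), (7), (9), giving cond_1, payment_cleared, priority_ship.
Round 3 fires (4), giving oversize_item.
Round 4 fires (1), (8), giving cond_2, insured.
cond_2 first appears in round 4.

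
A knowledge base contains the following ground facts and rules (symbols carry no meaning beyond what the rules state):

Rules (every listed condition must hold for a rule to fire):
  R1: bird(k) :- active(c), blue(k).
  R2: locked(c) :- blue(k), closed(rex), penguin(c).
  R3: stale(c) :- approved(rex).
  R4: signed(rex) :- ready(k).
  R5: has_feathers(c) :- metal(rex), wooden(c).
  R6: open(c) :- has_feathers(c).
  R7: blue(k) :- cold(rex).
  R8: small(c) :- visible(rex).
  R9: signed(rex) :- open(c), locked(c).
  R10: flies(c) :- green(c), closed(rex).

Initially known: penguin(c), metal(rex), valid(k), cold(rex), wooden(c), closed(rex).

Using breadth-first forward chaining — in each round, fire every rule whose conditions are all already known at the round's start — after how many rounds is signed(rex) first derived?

Round 1: R5 [has_feathers(c) :- metal(rex), wooden(c).]; R7 [blue(k) :- cold(rex).]. Adds has_feathers(c), blue(k).
Round 2: R2 [locked(c) :- blue(k), closed(rex), penguin(c).]; R6 [open(c) :- has_feathers(c).]. Adds locked(c), open(c).
Round 3: R9 [signed(rex) :- open(c), locked(c).]. Adds signed(rex).
signed(rex) first appears in round 3.

3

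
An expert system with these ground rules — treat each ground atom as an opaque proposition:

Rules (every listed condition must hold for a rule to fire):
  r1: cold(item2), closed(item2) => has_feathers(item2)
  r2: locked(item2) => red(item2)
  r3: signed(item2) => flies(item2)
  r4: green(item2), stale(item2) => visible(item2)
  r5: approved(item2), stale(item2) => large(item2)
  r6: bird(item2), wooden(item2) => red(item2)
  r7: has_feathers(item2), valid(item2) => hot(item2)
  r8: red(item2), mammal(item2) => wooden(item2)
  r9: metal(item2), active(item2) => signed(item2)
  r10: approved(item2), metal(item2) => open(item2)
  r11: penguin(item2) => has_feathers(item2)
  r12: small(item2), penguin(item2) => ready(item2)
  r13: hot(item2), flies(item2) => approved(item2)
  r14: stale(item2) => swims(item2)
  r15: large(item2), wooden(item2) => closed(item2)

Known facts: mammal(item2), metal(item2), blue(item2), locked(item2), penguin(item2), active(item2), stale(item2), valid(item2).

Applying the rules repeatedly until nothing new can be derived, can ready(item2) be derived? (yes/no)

Round 1: r2 [locked(item2) => red(item2)]; r9 [metal(item2), active(item2) => signed(item2)]; r11 [penguin(item2) => has_feathers(item2)]; r14 [stale(item2) => swims(item2)]. Adds red(item2), signed(item2), has_feathers(item2), swims(item2).
Round 2: r3 [signed(item2) => flies(item2)]; r7 [has_feathers(item2), valid(item2) => hot(item2)]; r8 [red(item2), mammal(item2) => wooden(item2)]. Adds flies(item2), hot(item2), wooden(item2).
Round 3: r13 [hot(item2), flies(item2) => approved(item2)]. Adds approved(item2).
Round 4: r5 [approved(item2), stale(item2) => large(item2)]; r10 [approved(item2), metal(item2) => open(item2)]. Adds large(item2), open(item2).
Round 5: r15 [large(item2), wooden(item2) => closed(item2)]. Adds closed(item2).
Fixed point reached. ready(item2) is concluded only by r12; r12 needs small(item2) (never derived).

no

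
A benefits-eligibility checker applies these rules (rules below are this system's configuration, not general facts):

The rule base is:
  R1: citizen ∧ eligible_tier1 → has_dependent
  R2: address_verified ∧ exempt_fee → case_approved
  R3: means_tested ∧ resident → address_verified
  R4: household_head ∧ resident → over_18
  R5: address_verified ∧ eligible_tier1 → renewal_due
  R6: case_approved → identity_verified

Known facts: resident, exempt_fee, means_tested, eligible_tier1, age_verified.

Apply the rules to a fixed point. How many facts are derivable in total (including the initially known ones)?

9

[1] R3 [means_tested ∧ resident → address_verified]. ⇒ new: address_verified.
[2] R2 [address_verified ∧ exempt_fee → case_approved]; R5 [address_verified ∧ eligible_tier1 → renewal_due]. ⇒ new: case_approved, renewal_due.
[3] R6 [case_approved → identity_verified]. ⇒ new: identity_verified.
Closure: {address_verified, age_verified, case_approved, eligible_tier1, exempt_fee, identity_verified, means_tested, renewal_due, resident} — 9 facts.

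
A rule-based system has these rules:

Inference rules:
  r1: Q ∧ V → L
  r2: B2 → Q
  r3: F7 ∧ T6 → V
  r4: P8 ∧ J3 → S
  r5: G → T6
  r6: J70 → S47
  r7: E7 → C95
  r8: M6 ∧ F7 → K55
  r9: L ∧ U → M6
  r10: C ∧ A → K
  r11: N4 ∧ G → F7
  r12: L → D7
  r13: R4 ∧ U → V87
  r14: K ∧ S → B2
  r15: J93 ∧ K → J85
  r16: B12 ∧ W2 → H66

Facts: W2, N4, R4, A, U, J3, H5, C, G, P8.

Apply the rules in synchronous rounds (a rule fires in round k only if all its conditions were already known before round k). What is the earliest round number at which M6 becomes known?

5

Round 1: r4 [P8 ∧ J3 → S]; r5 [G → T6]; r10 [C ∧ A → K]; r11 [N4 ∧ G → F7]; r13 [R4 ∧ U → V87]. Adds S, T6, K, F7, V87.
Round 2: r3 [F7 ∧ T6 → V]; r14 [K ∧ S → B2]. Adds V, B2.
Round 3: r2 [B2 → Q]. Adds Q.
Round 4: r1 [Q ∧ V → L]. Adds L.
Round 5: r9 [L ∧ U → M6]; r12 [L → D7]. Adds M6, D7.
M6 first appears in round 5.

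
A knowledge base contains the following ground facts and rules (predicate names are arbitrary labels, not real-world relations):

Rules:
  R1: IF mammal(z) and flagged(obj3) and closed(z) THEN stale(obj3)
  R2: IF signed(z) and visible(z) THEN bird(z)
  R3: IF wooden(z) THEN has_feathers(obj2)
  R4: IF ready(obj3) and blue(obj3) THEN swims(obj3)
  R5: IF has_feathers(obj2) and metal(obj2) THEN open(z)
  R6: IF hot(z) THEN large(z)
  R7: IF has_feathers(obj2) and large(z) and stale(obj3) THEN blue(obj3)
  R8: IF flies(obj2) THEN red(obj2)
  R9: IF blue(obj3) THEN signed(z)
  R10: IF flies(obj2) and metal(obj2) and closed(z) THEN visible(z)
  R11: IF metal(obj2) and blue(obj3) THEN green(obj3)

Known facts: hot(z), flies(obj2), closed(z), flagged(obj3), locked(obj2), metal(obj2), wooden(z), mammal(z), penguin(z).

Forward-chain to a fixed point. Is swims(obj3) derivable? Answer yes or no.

Round 1 — R1, R3, R6, R8, R10, derive stale(obj3), has_feathers(obj2), large(z), red(obj2), visible(z).
Round 2 — R5, R7, derive open(z), blue(obj3).
Round 3 — R9, R11, derive signed(z), green(obj3).
Round 4 — R2, derive bird(z).
Fixed point reached. swims(obj3) is concluded only by R4; R4 needs ready(obj3) (never derived).

no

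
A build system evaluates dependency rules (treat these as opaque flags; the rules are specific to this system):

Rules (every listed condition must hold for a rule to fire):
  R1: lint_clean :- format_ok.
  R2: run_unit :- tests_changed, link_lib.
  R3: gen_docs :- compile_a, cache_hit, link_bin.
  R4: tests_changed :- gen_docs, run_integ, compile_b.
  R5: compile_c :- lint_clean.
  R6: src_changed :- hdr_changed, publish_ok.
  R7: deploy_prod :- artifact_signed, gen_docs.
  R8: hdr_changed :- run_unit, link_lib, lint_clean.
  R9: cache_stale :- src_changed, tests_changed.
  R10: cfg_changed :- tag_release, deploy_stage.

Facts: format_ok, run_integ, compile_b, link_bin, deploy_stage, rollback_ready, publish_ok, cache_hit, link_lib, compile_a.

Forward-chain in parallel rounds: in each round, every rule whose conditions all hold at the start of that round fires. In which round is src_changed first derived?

5

Round 1 fires R1, R3, giving lint_clean, gen_docs.
Round 2 fires R4, R5, giving tests_changed, compile_c.
Round 3 fires R2, giving run_unit.
Round 4 fires R8, giving hdr_changed.
Round 5 fires R6, giving src_changed.
src_changed first appears in round 5.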